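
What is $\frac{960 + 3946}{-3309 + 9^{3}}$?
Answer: $- \frac{2453}{1290} \approx -1.9016$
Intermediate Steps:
$\frac{960 + 3946}{-3309 + 9^{3}} = \frac{4906}{-3309 + 729} = \frac{4906}{-2580} = 4906 \left(- \frac{1}{2580}\right) = - \frac{2453}{1290}$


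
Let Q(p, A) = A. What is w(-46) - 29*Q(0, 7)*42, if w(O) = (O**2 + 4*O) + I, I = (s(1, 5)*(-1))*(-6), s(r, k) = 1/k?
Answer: -32964/5 ≈ -6592.8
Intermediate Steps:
I = 6/5 (I = (-1/5)*(-6) = ((1/5)*(-1))*(-6) = -1/5*(-6) = 6/5 ≈ 1.2000)
w(O) = 6/5 + O**2 + 4*O (w(O) = (O**2 + 4*O) + 6/5 = 6/5 + O**2 + 4*O)
w(-46) - 29*Q(0, 7)*42 = (6/5 + (-46)**2 + 4*(-46)) - 29*7*42 = (6/5 + 2116 - 184) - 203*42 = 9666/5 - 8526 = -32964/5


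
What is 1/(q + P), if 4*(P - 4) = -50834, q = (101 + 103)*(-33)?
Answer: -2/38873 ≈ -5.1450e-5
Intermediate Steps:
q = -6732 (q = 204*(-33) = -6732)
P = -25409/2 (P = 4 + (¼)*(-50834) = 4 - 25417/2 = -25409/2 ≈ -12705.)
1/(q + P) = 1/(-6732 - 25409/2) = 1/(-38873/2) = -2/38873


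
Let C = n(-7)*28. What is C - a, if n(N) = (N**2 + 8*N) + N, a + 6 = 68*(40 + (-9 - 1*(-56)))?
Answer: -6302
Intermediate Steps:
a = 5910 (a = -6 + 68*(40 + (-9 - 1*(-56))) = -6 + 68*(40 + (-9 + 56)) = -6 + 68*(40 + 47) = -6 + 68*87 = -6 + 5916 = 5910)
n(N) = N**2 + 9*N
C = -392 (C = -7*(9 - 7)*28 = -7*2*28 = -14*28 = -392)
C - a = -392 - 1*5910 = -392 - 5910 = -6302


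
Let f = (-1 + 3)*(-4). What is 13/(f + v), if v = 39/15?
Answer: -65/27 ≈ -2.4074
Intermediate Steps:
v = 13/5 (v = 39*(1/15) = 13/5 ≈ 2.6000)
f = -8 (f = 2*(-4) = -8)
13/(f + v) = 13/(-8 + 13/5) = 13/(-27/5) = 13*(-5/27) = -65/27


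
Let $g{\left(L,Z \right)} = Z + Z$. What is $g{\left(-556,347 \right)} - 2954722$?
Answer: $-2954028$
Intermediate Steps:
$g{\left(L,Z \right)} = 2 Z$
$g{\left(-556,347 \right)} - 2954722 = 2 \cdot 347 - 2954722 = 694 - 2954722 = -2954028$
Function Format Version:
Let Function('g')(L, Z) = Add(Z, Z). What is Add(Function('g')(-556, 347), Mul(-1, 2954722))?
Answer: -2954028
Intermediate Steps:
Function('g')(L, Z) = Mul(2, Z)
Add(Function('g')(-556, 347), Mul(-1, 2954722)) = Add(Mul(2, 347), Mul(-1, 2954722)) = Add(694, -2954722) = -2954028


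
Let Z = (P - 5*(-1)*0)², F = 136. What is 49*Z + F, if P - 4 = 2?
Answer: 1900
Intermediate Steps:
P = 6 (P = 4 + 2 = 6)
Z = 36 (Z = (6 - 5*(-1)*0)² = (6 + 5*0)² = (6 + 0)² = 6² = 36)
49*Z + F = 49*36 + 136 = 1764 + 136 = 1900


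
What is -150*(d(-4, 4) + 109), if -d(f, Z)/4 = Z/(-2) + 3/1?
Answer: -15750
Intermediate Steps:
d(f, Z) = -12 + 2*Z (d(f, Z) = -4*(Z/(-2) + 3/1) = -4*(Z*(-1/2) + 3*1) = -4*(-Z/2 + 3) = -4*(3 - Z/2) = -12 + 2*Z)
-150*(d(-4, 4) + 109) = -150*((-12 + 2*4) + 109) = -150*((-12 + 8) + 109) = -150*(-4 + 109) = -150*105 = -15750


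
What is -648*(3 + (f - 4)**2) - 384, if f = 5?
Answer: -2976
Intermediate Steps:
-648*(3 + (f - 4)**2) - 384 = -648*(3 + (5 - 4)**2) - 384 = -648*(3 + 1**2) - 384 = -648*(3 + 1) - 384 = -648*4 - 384 = -81*32 - 384 = -2592 - 384 = -2976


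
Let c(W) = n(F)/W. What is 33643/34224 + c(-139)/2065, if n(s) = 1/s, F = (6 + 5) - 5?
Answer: 3218904267/3274495280 ≈ 0.98302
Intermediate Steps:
F = 6 (F = 11 - 5 = 6)
c(W) = 1/(6*W)
33643/34224 + c(-139)/2065 = 33643/34224 + ((1/6)/(-139))/2065 = 33643*(1/34224) + ((1/6)*(-1/139))*(1/2065) = 33643/34224 - 1/834*1/2065 = 33643/34224 - 1/1722210 = 3218904267/3274495280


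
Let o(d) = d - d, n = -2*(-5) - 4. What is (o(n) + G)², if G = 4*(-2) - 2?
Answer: 100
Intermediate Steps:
G = -10 (G = -8 - 2 = -10)
n = 6 (n = 10 - 4 = 6)
o(d) = 0
(o(n) + G)² = (0 - 10)² = (-10)² = 100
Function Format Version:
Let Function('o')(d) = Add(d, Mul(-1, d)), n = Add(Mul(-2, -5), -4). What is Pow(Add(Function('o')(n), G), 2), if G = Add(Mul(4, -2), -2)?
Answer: 100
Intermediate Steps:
G = -10 (G = Add(-8, -2) = -10)
n = 6 (n = Add(10, -4) = 6)
Function('o')(d) = 0
Pow(Add(Function('o')(n), G), 2) = Pow(Add(0, -10), 2) = Pow(-10, 2) = 100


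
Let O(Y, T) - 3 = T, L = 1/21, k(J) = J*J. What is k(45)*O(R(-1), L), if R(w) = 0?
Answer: 43200/7 ≈ 6171.4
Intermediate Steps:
k(J) = J²
L = 1/21 ≈ 0.047619
O(Y, T) = 3 + T
k(45)*O(R(-1), L) = 45²*(3 + 1/21) = 2025*(64/21) = 43200/7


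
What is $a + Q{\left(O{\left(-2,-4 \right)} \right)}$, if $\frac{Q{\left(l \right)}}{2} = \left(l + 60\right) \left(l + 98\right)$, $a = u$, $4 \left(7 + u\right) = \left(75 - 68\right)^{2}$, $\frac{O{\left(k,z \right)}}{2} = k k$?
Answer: $\frac{57685}{4} \approx 14421.0$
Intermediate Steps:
$O{\left(k,z \right)} = 2 k^{2}$ ($O{\left(k,z \right)} = 2 k k = 2 k^{2}$)
$u = \frac{21}{4}$ ($u = -7 + \frac{\left(75 - 68\right)^{2}}{4} = -7 + \frac{7^{2}}{4} = -7 + \frac{1}{4} \cdot 49 = -7 + \frac{49}{4} = \frac{21}{4} \approx 5.25$)
$a = \frac{21}{4} \approx 5.25$
$Q{\left(l \right)} = 2 \left(60 + l\right) \left(98 + l\right)$ ($Q{\left(l \right)} = 2 \left(l + 60\right) \left(l + 98\right) = 2 \left(60 + l\right) \left(98 + l\right)$)
$a + Q{\left(O{\left(-2,-4 \right)} \right)} = \frac{21}{4} + \left(11760 + 2 \left(2 \left(-2\right)^{2}\right)^{2} + 316 \cdot 2 \left(-2\right)^{2}\right) = \frac{21}{4} + \left(11760 + 2 \left(2 \cdot 4\right)^{2} + 316 \cdot 2 \cdot 4\right) = \frac{21}{4} + \left(11760 + 2 \cdot 8^{2} + 316 \cdot 8\right) = \frac{21}{4} + \left(11760 + 2 \cdot 64 + 2528\right) = \frac{21}{4} + \left(11760 + 128 + 2528\right) = \frac{21}{4} + 14416 = \frac{57685}{4}$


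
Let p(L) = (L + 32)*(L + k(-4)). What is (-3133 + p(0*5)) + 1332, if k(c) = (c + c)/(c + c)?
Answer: -1769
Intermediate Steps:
k(c) = 1 (k(c) = (2*c)/((2*c)) = (2*c)*(1/(2*c)) = 1)
p(L) = (1 + L)*(32 + L) (p(L) = (L + 32)*(L + 1) = (32 + L)*(1 + L) = (1 + L)*(32 + L))
(-3133 + p(0*5)) + 1332 = (-3133 + (32 + (0*5)² + 33*(0*5))) + 1332 = (-3133 + (32 + 0² + 33*0)) + 1332 = (-3133 + (32 + 0 + 0)) + 1332 = (-3133 + 32) + 1332 = -3101 + 1332 = -1769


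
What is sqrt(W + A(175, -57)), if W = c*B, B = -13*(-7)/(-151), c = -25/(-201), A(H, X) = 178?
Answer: sqrt(163901561253)/30351 ≈ 13.339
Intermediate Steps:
c = 25/201 (c = -25*(-1/201) = 25/201 ≈ 0.12438)
B = -91/151 (B = 91*(-1/151) = -91/151 ≈ -0.60265)
W = -2275/30351 (W = (25/201)*(-91/151) = -2275/30351 ≈ -0.074956)
sqrt(W + A(175, -57)) = sqrt(-2275/30351 + 178) = sqrt(5400203/30351) = sqrt(163901561253)/30351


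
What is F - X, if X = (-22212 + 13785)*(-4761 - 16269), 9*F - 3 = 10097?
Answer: -1594968190/9 ≈ -1.7722e+8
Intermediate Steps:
F = 10100/9 (F = ⅓ + (⅑)*10097 = ⅓ + 10097/9 = 10100/9 ≈ 1122.2)
X = 177219810 (X = -8427*(-21030) = 177219810)
F - X = 10100/9 - 1*177219810 = 10100/9 - 177219810 = -1594968190/9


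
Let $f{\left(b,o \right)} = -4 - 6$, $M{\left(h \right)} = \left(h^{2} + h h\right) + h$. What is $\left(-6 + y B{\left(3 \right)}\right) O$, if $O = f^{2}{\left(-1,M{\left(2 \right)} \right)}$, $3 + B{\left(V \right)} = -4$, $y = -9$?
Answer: $5700$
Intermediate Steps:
$B{\left(V \right)} = -7$ ($B{\left(V \right)} = -3 - 4 = -7$)
$M{\left(h \right)} = h + 2 h^{2}$ ($M{\left(h \right)} = \left(h^{2} + h^{2}\right) + h = 2 h^{2} + h = h + 2 h^{2}$)
$f{\left(b,o \right)} = -10$
$O = 100$ ($O = \left(-10\right)^{2} = 100$)
$\left(-6 + y B{\left(3 \right)}\right) O = \left(-6 - -63\right) 100 = \left(-6 + 63\right) 100 = 57 \cdot 100 = 5700$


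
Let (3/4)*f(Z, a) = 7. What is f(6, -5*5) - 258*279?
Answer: -215918/3 ≈ -71973.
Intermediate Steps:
f(Z, a) = 28/3 (f(Z, a) = (4/3)*7 = 28/3)
f(6, -5*5) - 258*279 = 28/3 - 258*279 = 28/3 - 71982 = -215918/3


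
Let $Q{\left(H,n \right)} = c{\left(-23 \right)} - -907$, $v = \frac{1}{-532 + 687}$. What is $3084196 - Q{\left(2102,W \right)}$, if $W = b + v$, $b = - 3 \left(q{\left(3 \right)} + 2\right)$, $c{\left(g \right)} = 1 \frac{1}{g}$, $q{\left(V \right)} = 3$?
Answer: $\frac{70915648}{23} \approx 3.0833 \cdot 10^{6}$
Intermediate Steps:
$c{\left(g \right)} = \frac{1}{g}$
$b = -15$ ($b = - 3 \left(3 + 2\right) = \left(-3\right) 5 = -15$)
$v = \frac{1}{155} \approx 0.0064516$
$W = - \frac{2324}{155}$ ($W = -15 + \frac{1}{155} = - \frac{2324}{155} \approx -14.994$)
$Q{\left(H,n \right)} = \frac{20860}{23}$ ($Q{\left(H,n \right)} = \frac{1}{-23} - -907 = - \frac{1}{23} + 907 = \frac{20860}{23}$)
$3084196 - Q{\left(2102,W \right)} = 3084196 - \frac{20860}{23} = \frac{70915648}{23}$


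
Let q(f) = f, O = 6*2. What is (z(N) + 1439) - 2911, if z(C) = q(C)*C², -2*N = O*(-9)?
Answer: 155992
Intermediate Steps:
O = 12
N = 54 (N = -6*(-9) = -½*(-108) = 54)
z(C) = C³ (z(C) = C*C² = C³)
(z(N) + 1439) - 2911 = (54³ + 1439) - 2911 = (157464 + 1439) - 2911 = 158903 - 2911 = 155992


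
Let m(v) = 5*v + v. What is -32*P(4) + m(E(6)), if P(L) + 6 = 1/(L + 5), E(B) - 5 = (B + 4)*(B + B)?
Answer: 8446/9 ≈ 938.44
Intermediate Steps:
E(B) = 5 + 2*B*(4 + B) (E(B) = 5 + (B + 4)*(B + B) = 5 + (4 + B)*(2*B) = 5 + 2*B*(4 + B))
m(v) = 6*v
P(L) = -6 + 1/(5 + L) (P(L) = -6 + 1/(L + 5) = -6 + 1/(5 + L))
-32*P(4) + m(E(6)) = -32*(-29 - 6*4)/(5 + 4) + 6*(5 + 2*6**2 + 8*6) = -32*(-29 - 24)/9 + 6*(5 + 2*36 + 48) = -32*(-53)/9 + 6*(5 + 72 + 48) = -32*(-53/9) + 6*125 = 1696/9 + 750 = 8446/9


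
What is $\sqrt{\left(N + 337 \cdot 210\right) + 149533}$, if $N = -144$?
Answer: $\sqrt{220159} \approx 469.21$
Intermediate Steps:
$\sqrt{\left(N + 337 \cdot 210\right) + 149533} = \sqrt{\left(-144 + 337 \cdot 210\right) + 149533} = \sqrt{\left(-144 + 70770\right) + 149533} = \sqrt{70626 + 149533} = \sqrt{220159}$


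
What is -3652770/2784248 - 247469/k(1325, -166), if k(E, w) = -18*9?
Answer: 172105829893/112762044 ≈ 1526.3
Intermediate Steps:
k(E, w) = -162
-3652770/2784248 - 247469/k(1325, -166) = -3652770/2784248 - 247469/(-162) = -3652770*1/2784248 - 247469*(-1/162) = -1826385/1392124 + 247469/162 = 172105829893/112762044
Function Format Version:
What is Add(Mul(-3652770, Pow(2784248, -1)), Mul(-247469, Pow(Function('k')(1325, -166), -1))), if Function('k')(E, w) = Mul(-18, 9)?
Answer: Rational(172105829893, 112762044) ≈ 1526.3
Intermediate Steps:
Function('k')(E, w) = -162
Add(Mul(-3652770, Pow(2784248, -1)), Mul(-247469, Pow(Function('k')(1325, -166), -1))) = Add(Mul(-3652770, Pow(2784248, -1)), Mul(-247469, Pow(-162, -1))) = Add(Mul(-3652770, Rational(1, 2784248)), Mul(-247469, Rational(-1, 162))) = Add(Rational(-1826385, 1392124), Rational(247469, 162)) = Rational(172105829893, 112762044)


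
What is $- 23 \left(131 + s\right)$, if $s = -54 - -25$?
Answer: $-2346$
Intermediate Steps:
$s = -29$ ($s = -54 + 25 = -29$)
$- 23 \left(131 + s\right) = - 23 \left(131 - 29\right) = \left(-23\right) 102 = -2346$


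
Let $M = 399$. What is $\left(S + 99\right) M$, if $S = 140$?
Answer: $95361$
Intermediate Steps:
$\left(S + 99\right) M = \left(140 + 99\right) 399 = 239 \cdot 399 = 95361$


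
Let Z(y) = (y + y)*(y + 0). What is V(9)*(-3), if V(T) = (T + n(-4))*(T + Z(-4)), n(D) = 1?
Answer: -1230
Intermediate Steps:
Z(y) = 2*y² (Z(y) = (2*y)*y = 2*y²)
V(T) = (1 + T)*(32 + T) (V(T) = (T + 1)*(T + 2*(-4)²) = (1 + T)*(T + 2*16) = (1 + T)*(T + 32) = (1 + T)*(32 + T))
V(9)*(-3) = (32 + 9² + 33*9)*(-3) = (32 + 81 + 297)*(-3) = 410*(-3) = -1230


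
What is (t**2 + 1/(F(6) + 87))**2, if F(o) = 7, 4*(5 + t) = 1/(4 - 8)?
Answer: 95169165025/144769024 ≈ 657.39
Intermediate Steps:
t = -81/16 (t = -5 + 1/(4*(4 - 8)) = -5 + (1/4)/(-4) = -5 + (1/4)*(-1/4) = -5 - 1/16 = -81/16 ≈ -5.0625)
(t**2 + 1/(F(6) + 87))**2 = ((-81/16)**2 + 1/(7 + 87))**2 = (6561/256 + 1/94)**2 = (308495/12032)**2 = 95169165025/144769024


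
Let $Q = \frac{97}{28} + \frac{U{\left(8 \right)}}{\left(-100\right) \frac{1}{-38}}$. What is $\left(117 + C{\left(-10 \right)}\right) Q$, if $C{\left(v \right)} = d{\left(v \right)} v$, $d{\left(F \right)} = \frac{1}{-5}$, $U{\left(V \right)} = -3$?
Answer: $\frac{27659}{100} \approx 276.59$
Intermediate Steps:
$d{\left(F \right)} = - \frac{1}{5}$
$C{\left(v \right)} = - \frac{v}{5}$
$Q = \frac{1627}{700}$ ($Q = \frac{97}{28} - \frac{3}{\left(-100\right) \frac{1}{-38}} = 97 \cdot \frac{1}{28} - \frac{3}{\left(-100\right) \left(- \frac{1}{38}\right)} = \frac{97}{28} - \frac{3}{\frac{50}{19}} = \frac{97}{28} - \frac{57}{50} = \frac{1627}{700} \approx 2.3243$)
$\left(117 + C{\left(-10 \right)}\right) Q = \left(117 - -2\right) \frac{1627}{700} = \left(117 + 2\right) \frac{1627}{700} = 119 \cdot \frac{1627}{700} = \frac{27659}{100}$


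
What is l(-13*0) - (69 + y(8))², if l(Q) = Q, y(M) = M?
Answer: -5929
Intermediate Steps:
l(-13*0) - (69 + y(8))² = -13*0 - (69 + 8)² = 0 - 1*77² = 0 - 1*5929 = 0 - 5929 = -5929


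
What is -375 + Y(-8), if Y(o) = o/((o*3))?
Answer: -1124/3 ≈ -374.67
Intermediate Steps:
Y(o) = ⅓ (Y(o) = o/((3*o)) = o*(1/(3*o)) = ⅓)
-375 + Y(-8) = -375 + ⅓ = -1124/3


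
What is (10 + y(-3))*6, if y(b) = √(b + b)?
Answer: 60 + 6*I*√6 ≈ 60.0 + 14.697*I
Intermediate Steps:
y(b) = √2*√b (y(b) = √(2*b) = √2*√b)
(10 + y(-3))*6 = (10 + √2*√(-3))*6 = (10 + √2*(I*√3))*6 = (10 + I*√6)*6 = 60 + 6*I*√6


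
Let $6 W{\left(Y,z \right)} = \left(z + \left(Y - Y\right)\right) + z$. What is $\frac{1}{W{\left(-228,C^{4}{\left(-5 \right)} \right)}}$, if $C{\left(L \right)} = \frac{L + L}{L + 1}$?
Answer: $\frac{48}{625} \approx 0.0768$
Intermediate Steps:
$C{\left(L \right)} = \frac{2 L}{1 + L}$
$W{\left(Y,z \right)} = \frac{z}{3}$ ($W{\left(Y,z \right)} = \frac{\left(z + \left(Y - Y\right)\right) + z}{6} = \frac{\left(z + 0\right) + z}{6} = \frac{z + z}{6} = \frac{2 z}{6} = \frac{z}{3}$)
$\frac{1}{W{\left(-228,C^{4}{\left(-5 \right)} \right)}} = \frac{1}{\frac{1}{3} \left(2 \left(-5\right) \frac{1}{1 - 5}\right)^{4}} = \frac{1}{\frac{1}{3} \left(2 \left(-5\right) \frac{1}{-4}\right)^{4}} = \frac{1}{\frac{1}{3} \left(2 \left(-5\right) \left(- \frac{1}{4}\right)\right)^{4}} = \frac{1}{\frac{1}{3} \left(\frac{5}{2}\right)^{4}} = \frac{1}{\frac{1}{3} \cdot \frac{625}{16}} = \frac{1}{\frac{625}{48}} = \frac{48}{625}$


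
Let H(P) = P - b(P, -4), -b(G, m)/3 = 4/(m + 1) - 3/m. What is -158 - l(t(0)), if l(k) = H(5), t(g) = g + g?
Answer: -645/4 ≈ -161.25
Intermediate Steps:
b(G, m) = -12/(1 + m) + 9/m (b(G, m) = -3*(4/(m + 1) - 3/m) = -3*(4/(1 + m) - 3/m) = -3*(-3/m + 4/(1 + m)) = -12/(1 + m) + 9/m)
t(g) = 2*g
H(P) = -7/4 + P (H(P) = P - 3*(3 - 1*(-4))/((-4)*(1 - 4)) = P - 3*(-1)*(3 + 4)/(4*(-3)) = P - 3*(-1)*(-1)*7/(4*3) = P - 1*7/4 = P - 7/4 = -7/4 + P)
l(k) = 13/4 (l(k) = -7/4 + 5 = 13/4)
-158 - l(t(0)) = -158 - 1*13/4 = -158 - 13/4 = -645/4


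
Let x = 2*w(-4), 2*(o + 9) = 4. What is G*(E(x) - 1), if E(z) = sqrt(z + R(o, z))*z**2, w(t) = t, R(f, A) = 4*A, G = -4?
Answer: 4 - 512*I*sqrt(10) ≈ 4.0 - 1619.1*I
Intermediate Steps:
o = -7 (o = -9 + (1/2)*4 = -9 + 2 = -7)
x = -8 (x = 2*(-4) = -8)
E(z) = sqrt(5)*z**(5/2) (E(z) = sqrt(z + 4*z)*z**2 = sqrt(5*z)*z**2 = (sqrt(5)*sqrt(z))*z**2 = sqrt(5)*z**(5/2))
G*(E(x) - 1) = -4*(sqrt(5)*(-8)**(5/2) - 1) = -4*(sqrt(5)*(128*I*sqrt(2)) - 1) = -4*(128*I*sqrt(10) - 1) = -4*(-1 + 128*I*sqrt(10)) = 4 - 512*I*sqrt(10)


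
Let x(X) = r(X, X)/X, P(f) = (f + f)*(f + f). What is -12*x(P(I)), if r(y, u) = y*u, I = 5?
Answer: -1200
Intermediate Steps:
r(y, u) = u*y
P(f) = 4*f² (P(f) = (2*f)*(2*f) = 4*f²)
x(X) = X (x(X) = (X*X)/X = X²/X = X)
-12*x(P(I)) = -48*5² = -48*25 = -12*100 = -1200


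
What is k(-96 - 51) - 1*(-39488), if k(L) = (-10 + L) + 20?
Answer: 39351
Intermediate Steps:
k(L) = 10 + L
k(-96 - 51) - 1*(-39488) = (10 + (-96 - 51)) - 1*(-39488) = (10 - 147) + 39488 = -137 + 39488 = 39351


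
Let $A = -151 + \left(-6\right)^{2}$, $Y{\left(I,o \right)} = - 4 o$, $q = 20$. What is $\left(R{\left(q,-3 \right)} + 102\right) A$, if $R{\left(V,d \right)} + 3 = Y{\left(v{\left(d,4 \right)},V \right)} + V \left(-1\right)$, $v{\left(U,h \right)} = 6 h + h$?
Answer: $115$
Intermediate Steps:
$v{\left(U,h \right)} = 7 h$
$R{\left(V,d \right)} = -3 - 5 V$ ($R{\left(V,d \right)} = -3 - \left(4 V - V \left(-1\right)\right) = -3 - 5 V$)
$A = -115$ ($A = -151 + 36 = -115$)
$\left(R{\left(q,-3 \right)} + 102\right) A = \left(\left(-3 - 100\right) + 102\right) \left(-115\right) = \left(-103 + 102\right) \left(-115\right) = \left(-1\right) \left(-115\right) = 115$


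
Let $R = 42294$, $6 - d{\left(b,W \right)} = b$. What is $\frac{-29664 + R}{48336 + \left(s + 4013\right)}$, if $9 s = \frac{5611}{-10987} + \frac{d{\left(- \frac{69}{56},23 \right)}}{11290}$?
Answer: $\frac{31583986457184}{130909605471007} \approx 0.24127$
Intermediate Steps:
$d{\left(b,W \right)} = 6 - b$
$s = - \frac{708609781}{12503557584}$ ($s = \frac{\frac{5611}{-10987} + \frac{6 - - \frac{69}{56}}{11290}}{9} = \frac{5611 \left(- \frac{1}{10987}\right) + \left(6 - \left(-69\right) \frac{1}{56}\right) \frac{1}{11290}}{9} = \frac{- \frac{5611}{10987} + \left(6 - - \frac{69}{56}\right) \frac{1}{11290}}{9} = \frac{- \frac{5611}{10987} + \left(6 + \frac{69}{56}\right) \frac{1}{11290}}{9} = \frac{- \frac{5611}{10987} + \frac{405}{56} \cdot \frac{1}{11290}}{9} = \frac{- \frac{5611}{10987} + \frac{81}{126448}}{9} = \frac{1}{9} \left(- \frac{708609781}{1389284176}\right) = - \frac{708609781}{12503557584} \approx -0.056673$)
$\frac{-29664 + R}{48336 + \left(s + 4013\right)} = \frac{-29664 + 42294}{48336 + \left(- \frac{708609781}{12503557584} + 4013\right)} = \frac{12630}{48336 + \frac{50176067974811}{12503557584}} = \frac{12630}{\frac{654548027355035}{12503557584}} = 12630 \cdot \frac{12503557584}{654548027355035} = \frac{31583986457184}{130909605471007}$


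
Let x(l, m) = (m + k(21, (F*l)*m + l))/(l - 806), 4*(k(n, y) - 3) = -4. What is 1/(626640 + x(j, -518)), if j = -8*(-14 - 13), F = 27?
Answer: 295/184859058 ≈ 1.5958e-6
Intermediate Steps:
k(n, y) = 2 (k(n, y) = 3 + (1/4)*(-4) = 3 - 1 = 2)
j = 216 (j = -8*(-27) = 216)
x(l, m) = (2 + m)/(-806 + l) (x(l, m) = (m + 2)/(l - 806) = (2 + m)/(-806 + l))
1/(626640 + x(j, -518)) = 1/(626640 + (2 - 518)/(-806 + 216)) = 1/(626640 - 516/(-590)) = 1/(626640 - 1/590*(-516)) = 1/(626640 + 258/295) = 1/(184859058/295) = 295/184859058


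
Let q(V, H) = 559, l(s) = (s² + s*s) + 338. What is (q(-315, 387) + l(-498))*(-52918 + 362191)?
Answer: 153679300065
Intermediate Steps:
l(s) = 338 + 2*s² (l(s) = (s² + s²) + 338 = 2*s² + 338 = 338 + 2*s²)
(q(-315, 387) + l(-498))*(-52918 + 362191) = (559 + (338 + 2*(-498)²))*(-52918 + 362191) = (559 + (338 + 2*248004))*309273 = (559 + (338 + 496008))*309273 = (559 + 496346)*309273 = 496905*309273 = 153679300065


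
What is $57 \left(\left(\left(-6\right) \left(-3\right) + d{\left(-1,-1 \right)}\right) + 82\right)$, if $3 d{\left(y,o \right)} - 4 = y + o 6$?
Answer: $5643$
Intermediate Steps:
$d{\left(y,o \right)} = \frac{4}{3} + 2 o + \frac{y}{3}$ ($d{\left(y,o \right)} = \frac{4}{3} + \frac{y + o 6}{3} = \frac{4}{3} + \frac{y + 6 o}{3} = \frac{4}{3} + \left(2 o + \frac{y}{3}\right) = \frac{4}{3} + 2 o + \frac{y}{3}$)
$57 \left(\left(\left(-6\right) \left(-3\right) + d{\left(-1,-1 \right)}\right) + 82\right) = 57 \left(\left(\left(-6\right) \left(-3\right) + \left(\frac{4}{3} + 2 \left(-1\right) + \frac{1}{3} \left(-1\right)\right)\right) + 82\right) = 57 \left(\left(18 - 1\right) + 82\right) = 57 \left(17 + 82\right) = 57 \cdot 99 = 5643$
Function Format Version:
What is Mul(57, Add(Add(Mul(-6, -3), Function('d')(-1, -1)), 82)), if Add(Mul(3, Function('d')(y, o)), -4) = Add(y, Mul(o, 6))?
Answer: 5643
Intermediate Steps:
Function('d')(y, o) = Add(Rational(4, 3), Mul(2, o), Mul(Rational(1, 3), y)) (Function('d')(y, o) = Add(Rational(4, 3), Mul(Rational(1, 3), Add(y, Mul(o, 6)))) = Add(Rational(4, 3), Mul(Rational(1, 3), Add(y, Mul(6, o)))) = Add(Rational(4, 3), Add(Mul(2, o), Mul(Rational(1, 3), y))) = Add(Rational(4, 3), Mul(2, o), Mul(Rational(1, 3), y)))
Mul(57, Add(Add(Mul(-6, -3), Function('d')(-1, -1)), 82)) = Mul(57, Add(Add(Mul(-6, -3), Add(Rational(4, 3), Mul(2, -1), Mul(Rational(1, 3), -1))), 82)) = Mul(57, Add(Add(18, Add(Rational(4, 3), -2, Rational(-1, 3))), 82)) = Mul(57, Add(Add(18, -1), 82)) = Mul(57, Add(17, 82)) = Mul(57, 99) = 5643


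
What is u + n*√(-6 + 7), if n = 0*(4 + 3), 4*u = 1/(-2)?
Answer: -⅛ ≈ -0.12500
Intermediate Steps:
u = -⅛ (u = (¼)/(-2) = (¼)*(-½) = -⅛ ≈ -0.12500)
n = 0 (n = 0*7 = 0)
u + n*√(-6 + 7) = -⅛ + 0*√(-6 + 7) = -⅛ + 0*√1 = -⅛ + 0*1 = -⅛ + 0 = -⅛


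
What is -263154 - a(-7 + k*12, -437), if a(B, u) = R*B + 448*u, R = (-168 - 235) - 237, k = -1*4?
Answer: -102578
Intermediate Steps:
k = -4
R = -640 (R = -403 - 237 = -640)
a(B, u) = -640*B + 448*u
-263154 - a(-7 + k*12, -437) = -263154 - (-640*(-7 - 4*12) + 448*(-437)) = -263154 - (-640*(-7 - 48) - 195776) = -263154 - (-640*(-55) - 195776) = -263154 - (35200 - 195776) = -263154 - 1*(-160576) = -263154 + 160576 = -102578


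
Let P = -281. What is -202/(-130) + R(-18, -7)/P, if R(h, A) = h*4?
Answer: 33061/18265 ≈ 1.8101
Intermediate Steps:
R(h, A) = 4*h
-202/(-130) + R(-18, -7)/P = -202/(-130) + (4*(-18))/(-281) = -202*(-1/130) - 72*(-1/281) = 101/65 + 72/281 = 33061/18265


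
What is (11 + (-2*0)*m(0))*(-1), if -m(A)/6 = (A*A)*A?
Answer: -11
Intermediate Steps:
m(A) = -6*A**3 (m(A) = -6*A*A*A = -6*A**2*A = -6*A**3)
(11 + (-2*0)*m(0))*(-1) = (11 + (-2*0)*(-6*0**3))*(-1) = (11 + 0*(-6*0))*(-1) = (11 + 0*0)*(-1) = (11 + 0)*(-1) = 11*(-1) = -11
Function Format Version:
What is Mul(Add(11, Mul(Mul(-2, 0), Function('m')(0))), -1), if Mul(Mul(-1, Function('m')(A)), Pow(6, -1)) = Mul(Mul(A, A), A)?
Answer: -11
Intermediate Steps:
Function('m')(A) = Mul(-6, Pow(A, 3)) (Function('m')(A) = Mul(-6, Mul(Mul(A, A), A)) = Mul(-6, Mul(Pow(A, 2), A)) = Mul(-6, Pow(A, 3)))
Mul(Add(11, Mul(Mul(-2, 0), Function('m')(0))), -1) = Mul(Add(11, Mul(Mul(-2, 0), Mul(-6, Pow(0, 3)))), -1) = Mul(Add(11, Mul(0, Mul(-6, 0))), -1) = Mul(Add(11, Mul(0, 0)), -1) = Mul(Add(11, 0), -1) = Mul(11, -1) = -11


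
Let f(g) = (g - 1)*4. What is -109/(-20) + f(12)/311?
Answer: 34779/6220 ≈ 5.5915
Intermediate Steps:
f(g) = -4 + 4*g (f(g) = (-1 + g)*4 = -4 + 4*g)
-109/(-20) + f(12)/311 = -109/(-20) + (-4 + 4*12)/311 = -109*(-1/20) + (-4 + 48)*(1/311) = 109/20 + 44*(1/311) = 109/20 + 44/311 = 34779/6220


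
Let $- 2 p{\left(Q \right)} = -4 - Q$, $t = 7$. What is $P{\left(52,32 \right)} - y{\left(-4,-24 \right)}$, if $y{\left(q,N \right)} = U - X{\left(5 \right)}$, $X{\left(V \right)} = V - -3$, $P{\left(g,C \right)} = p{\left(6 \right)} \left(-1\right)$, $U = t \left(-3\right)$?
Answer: $24$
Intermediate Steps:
$p{\left(Q \right)} = 2 + \frac{Q}{2}$ ($p{\left(Q \right)} = - \frac{-4 - Q}{2} = 2 + \frac{Q}{2}$)
$U = -21$ ($U = 7 \left(-3\right) = -21$)
$P{\left(g,C \right)} = -5$ ($P{\left(g,C \right)} = \left(2 + \frac{1}{2} \cdot 6\right) \left(-1\right) = \left(2 + 3\right) \left(-1\right) = 5 \left(-1\right) = -5$)
$X{\left(V \right)} = 3 + V$ ($X{\left(V \right)} = V + 3 = 3 + V$)
$y{\left(q,N \right)} = -29$ ($y{\left(q,N \right)} = -21 - \left(3 + 5\right) = -21 - 8 = -29$)
$P{\left(52,32 \right)} - y{\left(-4,-24 \right)} = -5 - -29 = -5 + 29 = 24$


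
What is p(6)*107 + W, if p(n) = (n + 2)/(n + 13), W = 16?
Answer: 1160/19 ≈ 61.053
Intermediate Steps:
p(n) = (2 + n)/(13 + n)
p(6)*107 + W = ((2 + 6)/(13 + 6))*107 + 16 = (8/19)*107 + 16 = 856/19 + 16 = 1160/19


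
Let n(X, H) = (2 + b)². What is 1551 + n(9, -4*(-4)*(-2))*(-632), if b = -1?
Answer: 919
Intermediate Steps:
n(X, H) = 1 (n(X, H) = (2 - 1)² = 1² = 1)
1551 + n(9, -4*(-4)*(-2))*(-632) = 1551 + 1*(-632) = 1551 - 632 = 919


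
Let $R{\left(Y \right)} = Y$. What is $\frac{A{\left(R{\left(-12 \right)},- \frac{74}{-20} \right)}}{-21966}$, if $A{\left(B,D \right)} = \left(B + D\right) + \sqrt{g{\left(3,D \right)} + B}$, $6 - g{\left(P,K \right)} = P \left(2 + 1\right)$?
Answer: $\frac{83}{219660} - \frac{i \sqrt{15}}{21966} \approx 0.00037786 - 0.00017632 i$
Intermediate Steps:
$g{\left(P,K \right)} = 6 - 3 P$ ($g{\left(P,K \right)} = 6 - P \left(2 + 1\right) = 6 - P 3 = 6 - 3 P$)
$A{\left(B,D \right)} = B + D + \sqrt{-3 + B}$ ($A{\left(B,D \right)} = \left(B + D\right) + \sqrt{\left(6 - 9\right) + B} = \left(B + D\right) + \sqrt{-3 + B} = B + D + \sqrt{-3 + B}$)
$\frac{A{\left(R{\left(-12 \right)},- \frac{74}{-20} \right)}}{-21966} = \frac{-12 - \frac{74}{-20} + \sqrt{-3 - 12}}{-21966} = \left(-12 - - \frac{37}{10} + \sqrt{-15}\right) \left(- \frac{1}{21966}\right) = \left(-12 + \frac{37}{10} + i \sqrt{15}\right) \left(- \frac{1}{21966}\right) = \left(- \frac{83}{10} + i \sqrt{15}\right) \left(- \frac{1}{21966}\right) = \frac{83}{219660} - \frac{i \sqrt{15}}{21966}$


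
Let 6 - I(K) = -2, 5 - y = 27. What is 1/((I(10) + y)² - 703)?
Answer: -1/507 ≈ -0.0019724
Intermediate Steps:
y = -22 (y = 5 - 1*27 = 5 - 27 = -22)
I(K) = 8 (I(K) = 6 - 1*(-2) = 6 + 2 = 8)
1/((I(10) + y)² - 703) = 1/((8 - 22)² - 703) = 1/((-14)² - 703) = 1/(196 - 703) = 1/(-507) = -1/507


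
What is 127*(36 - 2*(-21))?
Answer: 9906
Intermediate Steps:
127*(36 - 2*(-21)) = 127*(36 + 42) = 127*78 = 9906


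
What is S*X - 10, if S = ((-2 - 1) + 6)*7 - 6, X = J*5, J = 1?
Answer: 65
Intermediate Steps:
X = 5 (X = 1*5 = 5)
S = 15 (S = (-3 + 6)*7 - 6 = 3*7 - 6 = 21 - 6 = 15)
S*X - 10 = 15*5 - 10 = 75 - 10 = 65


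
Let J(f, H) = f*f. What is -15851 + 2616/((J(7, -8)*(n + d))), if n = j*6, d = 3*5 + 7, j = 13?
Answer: -19416821/1225 ≈ -15850.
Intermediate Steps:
J(f, H) = f**2
d = 22 (d = 15 + 7 = 22)
n = 78 (n = 13*6 = 78)
-15851 + 2616/((J(7, -8)*(n + d))) = -15851 + 2616/((7**2*(78 + 22))) = -15851 + 2616/((49*100)) = -15851 + 2616/4900 = -15851 + 2616*(1/4900) = -15851 + 654/1225 = -19416821/1225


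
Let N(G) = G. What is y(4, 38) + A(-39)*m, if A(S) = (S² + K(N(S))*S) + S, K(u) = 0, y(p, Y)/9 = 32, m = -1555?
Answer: -2304222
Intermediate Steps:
y(p, Y) = 288 (y(p, Y) = 9*32 = 288)
A(S) = S + S² (A(S) = (S² + 0*S) + S = (S² + 0) + S = S² + S = S + S²)
y(4, 38) + A(-39)*m = 288 - 39*(1 - 39)*(-1555) = 288 - 39*(-38)*(-1555) = 288 + 1482*(-1555) = 288 - 2304510 = -2304222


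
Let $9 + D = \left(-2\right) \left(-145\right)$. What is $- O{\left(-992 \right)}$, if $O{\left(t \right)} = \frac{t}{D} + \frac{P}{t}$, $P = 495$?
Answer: $\frac{1123159}{278752} \approx 4.0292$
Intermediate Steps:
$D = 281$ ($D = -9 - -290 = -9 + 290 = 281$)
$O{\left(t \right)} = \frac{495}{t} + \frac{t}{281}$ ($O{\left(t \right)} = \frac{t}{281} + \frac{495}{t} = \frac{495}{t} + \frac{t}{281}$)
$- O{\left(-992 \right)} = - (\frac{495}{-992} + \frac{1}{281} \left(-992\right)) = - (495 \left(- \frac{1}{992}\right) - \frac{992}{281}) = - (- \frac{495}{992} - \frac{992}{281}) = \left(-1\right) \left(- \frac{1123159}{278752}\right) = \frac{1123159}{278752}$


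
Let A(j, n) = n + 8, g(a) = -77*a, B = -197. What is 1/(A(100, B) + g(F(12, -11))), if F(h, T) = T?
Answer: 1/658 ≈ 0.0015198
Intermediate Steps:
A(j, n) = 8 + n
1/(A(100, B) + g(F(12, -11))) = 1/((8 - 197) - 77*(-11)) = 1/(-189 + 847) = 1/658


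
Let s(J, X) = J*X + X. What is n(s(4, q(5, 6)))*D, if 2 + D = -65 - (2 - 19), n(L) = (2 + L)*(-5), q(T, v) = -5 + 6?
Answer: 1750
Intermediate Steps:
q(T, v) = 1
s(J, X) = X + J*X
n(L) = -10 - 5*L
D = -50 (D = -2 + (-65 - (2 - 19)) = -2 + (-65 - 1*(-17)) = -2 + (-65 + 17) = -2 - 48 = -50)
n(s(4, q(5, 6)))*D = (-10 - 5*(1 + 4))*(-50) = (-10 - 5*5)*(-50) = (-10 - 25)*(-50) = -35*(-50) = 1750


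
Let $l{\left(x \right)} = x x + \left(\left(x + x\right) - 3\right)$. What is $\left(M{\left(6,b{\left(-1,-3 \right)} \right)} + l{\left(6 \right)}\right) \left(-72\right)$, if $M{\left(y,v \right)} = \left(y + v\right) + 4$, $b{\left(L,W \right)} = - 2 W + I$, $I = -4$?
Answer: $-4104$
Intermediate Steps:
$b{\left(L,W \right)} = -4 - 2 W$ ($b{\left(L,W \right)} = - 2 W - 4 = -4 - 2 W$)
$M{\left(y,v \right)} = 4 + v + y$ ($M{\left(y,v \right)} = \left(v + y\right) + 4 = 4 + v + y$)
$l{\left(x \right)} = -3 + x^{2} + 2 x$ ($l{\left(x \right)} = x^{2} + \left(2 x - 3\right) = x^{2} + \left(-3 + 2 x\right) = -3 + x^{2} + 2 x$)
$\left(M{\left(6,b{\left(-1,-3 \right)} \right)} + l{\left(6 \right)}\right) \left(-72\right) = \left(\left(4 - -2 + 6\right) + \left(-3 + 6^{2} + 2 \cdot 6\right)\right) \left(-72\right) = \left(\left(4 + \left(-4 + 6\right) + 6\right) + \left(-3 + 36 + 12\right)\right) \left(-72\right) = \left(\left(4 + 2 + 6\right) + 45\right) \left(-72\right) = \left(12 + 45\right) \left(-72\right) = 57 \left(-72\right) = -4104$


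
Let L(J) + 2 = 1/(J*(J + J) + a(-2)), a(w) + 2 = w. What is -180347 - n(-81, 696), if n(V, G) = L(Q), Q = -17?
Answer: -103518031/574 ≈ -1.8035e+5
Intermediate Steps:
a(w) = -2 + w
L(J) = -2 + 1/(-4 + 2*J²) (L(J) = -2 + 1/(J*(J + J) + (-2 - 2)) = -2 + 1/(J*(2*J) - 4) = -2 + 1/(2*J² - 4) = -2 + 1/(-4 + 2*J²))
n(V, G) = -1147/574 (n(V, G) = (9 - 4*(-17)²)/(2*(-2 + (-17)²)) = (9 - 4*289)/(2*(-2 + 289)) = (½)*(9 - 1156)/287 = (½)*(1/287)*(-1147) = -1147/574)
-180347 - n(-81, 696) = -180347 - 1*(-1147/574) = -180347 + 1147/574 = -103518031/574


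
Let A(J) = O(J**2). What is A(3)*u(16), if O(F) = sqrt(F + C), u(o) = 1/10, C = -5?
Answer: 1/5 ≈ 0.20000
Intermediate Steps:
u(o) = 1/10
O(F) = sqrt(-5 + F) (O(F) = sqrt(F - 5) = sqrt(-5 + F))
A(J) = sqrt(-5 + J**2)
A(3)*u(16) = sqrt(-5 + 3**2)*(1/10) = sqrt(-5 + 9)*(1/10) = sqrt(4)*(1/10) = 2*(1/10) = 1/5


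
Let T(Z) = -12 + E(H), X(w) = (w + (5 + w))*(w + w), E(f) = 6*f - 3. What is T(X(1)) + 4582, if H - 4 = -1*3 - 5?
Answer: 4543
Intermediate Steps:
H = -4 (H = 4 + (-1*3 - 5) = 4 + (-3 - 5) = 4 - 8 = -4)
E(f) = -3 + 6*f
X(w) = 2*w*(5 + 2*w) (X(w) = (5 + 2*w)*(2*w) = 2*w*(5 + 2*w))
T(Z) = -39 (T(Z) = -12 + (-3 + 6*(-4)) = -12 + (-3 - 24) = -12 - 27 = -39)
T(X(1)) + 4582 = -39 + 4582 = 4543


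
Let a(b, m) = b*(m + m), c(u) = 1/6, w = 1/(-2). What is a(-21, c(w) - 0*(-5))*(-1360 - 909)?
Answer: 15883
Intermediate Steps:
w = -½ (w = -½*1 = -½ ≈ -0.50000)
c(u) = ⅙
a(b, m) = 2*b*m (a(b, m) = b*(2*m) = 2*b*m)
a(-21, c(w) - 0*(-5))*(-1360 - 909) = (2*(-21)*(⅙ - 0*(-5)))*(-1360 - 909) = (2*(-21)*(⅙ - 4*0))*(-2269) = (2*(-21)*(⅙ + 0))*(-2269) = (2*(-21)*(⅙))*(-2269) = -7*(-2269) = 15883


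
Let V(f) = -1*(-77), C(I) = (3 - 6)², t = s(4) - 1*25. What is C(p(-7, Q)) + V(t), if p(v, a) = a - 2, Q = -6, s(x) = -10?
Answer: 86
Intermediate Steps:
p(v, a) = -2 + a
t = -35 (t = -10 - 1*25 = -10 - 25 = -35)
C(I) = 9 (C(I) = (-3)² = 9)
V(f) = 77
C(p(-7, Q)) + V(t) = 9 + 77 = 86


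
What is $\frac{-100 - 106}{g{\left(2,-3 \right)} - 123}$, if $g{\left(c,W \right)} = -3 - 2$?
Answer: $\frac{103}{64} \approx 1.6094$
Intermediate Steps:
$g{\left(c,W \right)} = -5$
$\frac{-100 - 106}{g{\left(2,-3 \right)} - 123} = \frac{-100 - 106}{-5 - 123} = - \frac{206}{-128} = \left(-206\right) \left(- \frac{1}{128}\right) = \frac{103}{64}$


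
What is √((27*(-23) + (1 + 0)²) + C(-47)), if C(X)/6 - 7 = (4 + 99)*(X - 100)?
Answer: 4*I*√5714 ≈ 302.36*I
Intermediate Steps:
C(X) = -61758 + 618*X (C(X) = 42 + 6*((4 + 99)*(X - 100)) = 42 + 6*(103*(-100 + X)) = 42 + 6*(-10300 + 103*X) = 42 + (-61800 + 618*X) = -61758 + 618*X)
√((27*(-23) + (1 + 0)²) + C(-47)) = √((27*(-23) + (1 + 0)²) + (-61758 + 618*(-47))) = √((-621 + 1²) + (-61758 - 29046)) = √((-621 + 1) - 90804) = √(-620 - 90804) = √(-91424) = 4*I*√5714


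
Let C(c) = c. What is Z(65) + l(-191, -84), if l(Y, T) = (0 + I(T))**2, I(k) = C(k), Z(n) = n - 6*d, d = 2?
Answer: 7109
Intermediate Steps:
Z(n) = -12 + n (Z(n) = n - 6*2 = n - 12 = -12 + n)
I(k) = k
l(Y, T) = T**2 (l(Y, T) = (0 + T)**2 = T**2)
Z(65) + l(-191, -84) = (-12 + 65) + (-84)**2 = 53 + 7056 = 7109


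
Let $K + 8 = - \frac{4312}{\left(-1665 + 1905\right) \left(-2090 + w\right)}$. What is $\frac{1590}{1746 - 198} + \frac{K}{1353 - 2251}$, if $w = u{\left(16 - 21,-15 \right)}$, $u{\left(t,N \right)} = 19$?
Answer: $\frac{828509631}{799695940} \approx 1.036$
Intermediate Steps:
$w = 19$
$K = - \frac{496501}{62130}$ ($K = -8 - \frac{4312}{\left(-1665 + 1905\right) \left(-2090 + 19\right)} = -8 - \frac{4312}{240 \left(-2071\right)} = -8 - \frac{4312}{-497040} = -8 - - \frac{539}{62130} = -8 + \frac{539}{62130} = - \frac{496501}{62130} \approx -7.9913$)
$\frac{1590}{1746 - 198} + \frac{K}{1353 - 2251} = \frac{1590}{1746 - 198} - \frac{496501}{62130 \left(1353 - 2251\right)} = \frac{1590}{1746 - 198} - \frac{496501}{62130 \left(-898\right)} = \frac{1590}{1548} - - \frac{496501}{55792740} = 1590 \cdot \frac{1}{1548} + \frac{496501}{55792740} = \frac{265}{258} + \frac{496501}{55792740} = \frac{828509631}{799695940}$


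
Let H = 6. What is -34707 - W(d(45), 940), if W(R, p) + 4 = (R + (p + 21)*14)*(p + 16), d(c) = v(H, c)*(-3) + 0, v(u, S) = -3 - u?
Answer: -12922539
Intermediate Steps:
d(c) = 27 (d(c) = (-3 - 1*6)*(-3) + 0 = (-3 - 6)*(-3) + 0 = -9*(-3) + 0 = 27 + 0 = 27)
W(R, p) = -4 + (16 + p)*(294 + R + 14*p) (W(R, p) = -4 + (R + (p + 21)*14)*(p + 16) = -4 + (R + (21 + p)*14)*(16 + p) = -4 + (R + (294 + 14*p))*(16 + p) = -4 + (294 + R + 14*p)*(16 + p) = -4 + (16 + p)*(294 + R + 14*p))
-34707 - W(d(45), 940) = -34707 - (4700 + 14*940² + 16*27 + 518*940 + 27*940) = -34707 - (4700 + 14*883600 + 432 + 486920 + 25380) = -34707 - (4700 + 12370400 + 432 + 486920 + 25380) = -34707 - 1*12887832 = -34707 - 12887832 = -12922539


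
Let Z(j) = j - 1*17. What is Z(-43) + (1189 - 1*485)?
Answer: 644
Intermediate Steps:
Z(j) = -17 + j (Z(j) = j - 17 = -17 + j)
Z(-43) + (1189 - 1*485) = (-17 - 43) + (1189 - 1*485) = -60 + (1189 - 485) = -60 + 704 = 644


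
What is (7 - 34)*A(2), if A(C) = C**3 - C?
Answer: -162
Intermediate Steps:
(7 - 34)*A(2) = (7 - 34)*(2**3 - 1*2) = -27*(8 - 2) = -27*6 = -162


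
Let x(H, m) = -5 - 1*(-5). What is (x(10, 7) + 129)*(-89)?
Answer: -11481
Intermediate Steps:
x(H, m) = 0 (x(H, m) = -5 + 5 = 0)
(x(10, 7) + 129)*(-89) = (0 + 129)*(-89) = 129*(-89) = -11481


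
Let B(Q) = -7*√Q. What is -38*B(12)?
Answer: 532*√3 ≈ 921.45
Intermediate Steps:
-38*B(12) = -(-266)*√12 = -(-266)*2*√3 = -(-532)*√3 = 532*√3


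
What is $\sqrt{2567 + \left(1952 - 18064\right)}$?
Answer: $3 i \sqrt{1505} \approx 116.38 i$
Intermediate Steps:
$\sqrt{2567 + \left(1952 - 18064\right)} = \sqrt{2567 - 16112} = \sqrt{-13545} = 3 i \sqrt{1505}$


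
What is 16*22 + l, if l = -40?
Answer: 312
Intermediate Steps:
16*22 + l = 16*22 - 40 = 352 - 40 = 312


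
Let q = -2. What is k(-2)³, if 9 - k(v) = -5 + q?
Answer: 4096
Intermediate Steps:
k(v) = 16 (k(v) = 9 - (-5 - 2) = 9 - 1*(-7) = 9 + 7 = 16)
k(-2)³ = 16³ = 4096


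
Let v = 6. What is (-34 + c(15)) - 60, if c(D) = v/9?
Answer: -280/3 ≈ -93.333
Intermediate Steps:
c(D) = 2/3 (c(D) = 6/9 = 6*(1/9) = 2/3)
(-34 + c(15)) - 60 = (-34 + 2/3) - 60 = -100/3 - 60 = -280/3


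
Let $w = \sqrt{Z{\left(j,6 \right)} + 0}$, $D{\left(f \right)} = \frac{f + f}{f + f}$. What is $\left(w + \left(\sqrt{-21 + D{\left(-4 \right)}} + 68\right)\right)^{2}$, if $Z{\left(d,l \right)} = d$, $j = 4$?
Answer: $4880 + 280 i \sqrt{5} \approx 4880.0 + 626.1 i$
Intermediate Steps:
$D{\left(f \right)} = 1$ ($D{\left(f \right)} = \frac{2 f}{2 f} = 2 f \frac{1}{2 f} = 1$)
$w = 2$ ($w = \sqrt{4 + 0} = \sqrt{4} = 2$)
$\left(w + \left(\sqrt{-21 + D{\left(-4 \right)}} + 68\right)\right)^{2} = \left(2 + \left(\sqrt{-21 + 1} + 68\right)\right)^{2} = \left(2 + \left(\sqrt{-20} + 68\right)\right)^{2} = \left(2 + \left(2 i \sqrt{5} + 68\right)\right)^{2} = \left(2 + \left(68 + 2 i \sqrt{5}\right)\right)^{2} = \left(70 + 2 i \sqrt{5}\right)^{2}$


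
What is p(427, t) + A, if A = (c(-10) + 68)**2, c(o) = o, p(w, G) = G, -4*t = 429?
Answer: 13027/4 ≈ 3256.8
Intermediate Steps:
t = -429/4 (t = -1/4*429 = -429/4 ≈ -107.25)
A = 3364 (A = (-10 + 68)**2 = 58**2 = 3364)
p(427, t) + A = -429/4 + 3364 = 13027/4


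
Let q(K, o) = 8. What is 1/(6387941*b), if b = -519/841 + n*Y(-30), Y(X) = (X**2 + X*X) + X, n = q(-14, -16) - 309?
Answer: -841/2862181412986749 ≈ -2.9383e-13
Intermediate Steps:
n = -301 (n = 8 - 309 = -301)
Y(X) = X + 2*X**2 (Y(X) = (X**2 + X**2) + X = 2*X**2 + X = X + 2*X**2)
b = -448060089/841 (b = -519/841 - (-9030)*(1 + 2*(-30)) = -519*1/841 - (-9030)*(1 - 60) = -519/841 - (-9030)*(-59) = -519/841 - 301*1770 = -519/841 - 532770 = -448060089/841 ≈ -5.3277e+5)
1/(6387941*b) = 1/(6387941*(-448060089/841)) = (1/6387941)*(-841/448060089) = -841/2862181412986749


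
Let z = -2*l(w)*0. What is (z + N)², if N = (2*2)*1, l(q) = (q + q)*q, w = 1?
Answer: 16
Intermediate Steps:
l(q) = 2*q² (l(q) = (2*q)*q = 2*q²)
N = 4 (N = 4*1 = 4)
z = 0 (z = -4*1²*0 = -4*0 = 0)
(z + N)² = (0 + 4)² = 4² = 16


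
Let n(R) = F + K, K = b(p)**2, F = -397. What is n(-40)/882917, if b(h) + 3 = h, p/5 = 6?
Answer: 332/882917 ≈ 0.00037603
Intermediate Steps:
p = 30 (p = 5*6 = 30)
b(h) = -3 + h
K = 729 (K = (-3 + 30)**2 = 27**2 = 729)
n(R) = 332 (n(R) = -397 + 729 = 332)
n(-40)/882917 = 332/882917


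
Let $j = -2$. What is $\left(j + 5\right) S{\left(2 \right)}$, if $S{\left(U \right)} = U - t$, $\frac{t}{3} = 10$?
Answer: $-84$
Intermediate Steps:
$t = 30$ ($t = 3 \cdot 10 = 30$)
$S{\left(U \right)} = -30 + U$ ($S{\left(U \right)} = U - 30 = -30 + U$)
$\left(j + 5\right) S{\left(2 \right)} = \left(-2 + 5\right) \left(-30 + 2\right) = 3 \left(-28\right) = -84$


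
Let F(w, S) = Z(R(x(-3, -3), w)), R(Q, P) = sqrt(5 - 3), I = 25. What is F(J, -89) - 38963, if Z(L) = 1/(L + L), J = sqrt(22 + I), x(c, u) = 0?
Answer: -38963 + sqrt(2)/4 ≈ -38963.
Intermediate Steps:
J = sqrt(47) (J = sqrt(22 + 25) = sqrt(47) ≈ 6.8557)
R(Q, P) = sqrt(2)
Z(L) = 1/(2*L)
F(w, S) = sqrt(2)/4 (F(w, S) = 1/(2*(sqrt(2))) = (sqrt(2)/2)/2 = sqrt(2)/4)
F(J, -89) - 38963 = sqrt(2)/4 - 38963 = -38963 + sqrt(2)/4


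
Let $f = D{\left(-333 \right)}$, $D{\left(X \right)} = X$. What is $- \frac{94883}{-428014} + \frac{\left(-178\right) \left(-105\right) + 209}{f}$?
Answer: $- \frac{8057440547}{142528662} \approx -56.532$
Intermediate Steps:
$f = -333$
$- \frac{94883}{-428014} + \frac{\left(-178\right) \left(-105\right) + 209}{f} = - \frac{94883}{-428014} + \frac{\left(-178\right) \left(-105\right) + 209}{-333} = \left(-94883\right) \left(- \frac{1}{428014}\right) + \left(18690 + 209\right) \left(- \frac{1}{333}\right) = \frac{94883}{428014} + 18899 \left(- \frac{1}{333}\right) = \frac{94883}{428014} - \frac{18899}{333} = - \frac{8057440547}{142528662}$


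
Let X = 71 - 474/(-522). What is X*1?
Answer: 6256/87 ≈ 71.908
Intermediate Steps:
X = 6256/87 (X = 71 - 474*(-1/522) = 71 + 79/87 = 6256/87 ≈ 71.908)
X*1 = (6256/87)*1 = 6256/87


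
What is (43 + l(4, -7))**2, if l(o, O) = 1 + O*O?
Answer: 8649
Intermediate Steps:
l(o, O) = 1 + O**2
(43 + l(4, -7))**2 = (43 + (1 + (-7)**2))**2 = (43 + (1 + 49))**2 = (43 + 50)**2 = 93**2 = 8649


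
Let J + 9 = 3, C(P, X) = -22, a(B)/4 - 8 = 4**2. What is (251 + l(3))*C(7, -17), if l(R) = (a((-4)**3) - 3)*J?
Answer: 6754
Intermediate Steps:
a(B) = 96 (a(B) = 32 + 4*4**2 = 32 + 4*16 = 32 + 64 = 96)
J = -6 (J = -9 + 3 = -6)
l(R) = -558 (l(R) = (96 - 3)*(-6) = 93*(-6) = -558)
(251 + l(3))*C(7, -17) = (251 - 558)*(-22) = -307*(-22) = 6754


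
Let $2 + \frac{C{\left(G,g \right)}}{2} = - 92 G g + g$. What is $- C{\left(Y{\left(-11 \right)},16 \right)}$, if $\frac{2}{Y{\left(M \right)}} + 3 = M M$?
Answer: $\frac{1292}{59} \approx 21.898$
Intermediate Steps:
$Y{\left(M \right)} = \frac{2}{-3 + M^{2}}$ ($Y{\left(M \right)} = \frac{2}{-3 + M M} = \frac{2}{-3 + M^{2}}$)
$C{\left(G,g \right)} = -4 + 2 g - 184 G g$ ($C{\left(G,g \right)} = -4 + 2 \left(- 92 G g + g\right) = -4 + 2 \left(g - 92 G g\right) = -4 - \left(- 2 g + 184 G g\right) = -4 + 2 g - 184 G g$)
$- C{\left(Y{\left(-11 \right)},16 \right)} = - (-4 + 2 \cdot 16 - 184 \frac{2}{-3 + \left(-11\right)^{2}} \cdot 16) = - (-4 + 32 - 184 \frac{2}{-3 + 121} \cdot 16) = - (-4 + 32 - 184 \cdot \frac{2}{118} \cdot 16) = - (-4 + 32 - 184 \cdot 2 \cdot \frac{1}{118} \cdot 16) = - (-4 + 32 - \frac{184}{59} \cdot 16) = - (-4 + 32 - \frac{2944}{59}) = \left(-1\right) \left(- \frac{1292}{59}\right) = \frac{1292}{59}$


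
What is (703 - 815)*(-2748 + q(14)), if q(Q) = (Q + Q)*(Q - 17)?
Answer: 317184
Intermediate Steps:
q(Q) = 2*Q*(-17 + Q) (q(Q) = (2*Q)*(-17 + Q) = 2*Q*(-17 + Q))
(703 - 815)*(-2748 + q(14)) = (703 - 815)*(-2748 + 2*14*(-17 + 14)) = -112*(-2748 + 2*14*(-3)) = -112*(-2748 - 84) = -112*(-2832) = 317184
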